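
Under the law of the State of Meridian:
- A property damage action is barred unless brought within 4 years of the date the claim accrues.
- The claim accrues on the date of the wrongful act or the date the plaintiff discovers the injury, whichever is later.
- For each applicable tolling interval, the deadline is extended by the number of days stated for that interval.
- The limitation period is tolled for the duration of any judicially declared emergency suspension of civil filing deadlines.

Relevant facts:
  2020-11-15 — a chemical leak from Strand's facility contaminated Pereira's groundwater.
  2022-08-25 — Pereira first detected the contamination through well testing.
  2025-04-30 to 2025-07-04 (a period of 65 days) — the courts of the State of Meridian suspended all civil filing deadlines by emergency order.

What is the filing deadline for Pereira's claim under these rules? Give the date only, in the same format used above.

2026-10-29

Taking the later of the act (2020-11-15) and discovery (2022-08-25), the claim accrued on 2022-08-25.
The untolled deadline — 4 years after 2022-08-25 — is 2026-08-25.
Because the emergency suspension of filing deadlines ran from 2025-04-30 to 2025-07-04, the deadline is extended by 65 days to 2026-10-29.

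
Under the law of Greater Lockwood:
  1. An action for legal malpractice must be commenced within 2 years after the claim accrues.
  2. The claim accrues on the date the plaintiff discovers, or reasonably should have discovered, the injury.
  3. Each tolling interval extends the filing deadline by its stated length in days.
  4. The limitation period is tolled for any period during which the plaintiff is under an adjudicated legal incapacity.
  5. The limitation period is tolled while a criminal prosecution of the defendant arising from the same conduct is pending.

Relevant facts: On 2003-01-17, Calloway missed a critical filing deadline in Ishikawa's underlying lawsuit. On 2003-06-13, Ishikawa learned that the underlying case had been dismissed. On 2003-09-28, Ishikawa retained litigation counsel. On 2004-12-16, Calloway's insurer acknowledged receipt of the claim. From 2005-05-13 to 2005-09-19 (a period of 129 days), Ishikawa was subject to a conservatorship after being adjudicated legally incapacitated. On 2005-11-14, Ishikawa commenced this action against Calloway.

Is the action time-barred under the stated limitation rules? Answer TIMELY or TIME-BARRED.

TIME-BARRED

Under the discovery rule, the claim accrued on 2003-06-13, when Ishikawa discovered the injury — not on the 2003-01-17 date of the underlying act.
The untolled deadline — 2 years after 2003-06-13 — is 2005-06-13.
The period was tolled for 129 days by the plaintiff's legal incapacity (2005-05-13 to 2005-09-19), pushing the deadline to 2005-10-20.
The other events in the timeline have no effect on the limitation period under the stated rules.
Filing on 2005-11-14 missed the 2005-10-20 deadline — the action is time-barred.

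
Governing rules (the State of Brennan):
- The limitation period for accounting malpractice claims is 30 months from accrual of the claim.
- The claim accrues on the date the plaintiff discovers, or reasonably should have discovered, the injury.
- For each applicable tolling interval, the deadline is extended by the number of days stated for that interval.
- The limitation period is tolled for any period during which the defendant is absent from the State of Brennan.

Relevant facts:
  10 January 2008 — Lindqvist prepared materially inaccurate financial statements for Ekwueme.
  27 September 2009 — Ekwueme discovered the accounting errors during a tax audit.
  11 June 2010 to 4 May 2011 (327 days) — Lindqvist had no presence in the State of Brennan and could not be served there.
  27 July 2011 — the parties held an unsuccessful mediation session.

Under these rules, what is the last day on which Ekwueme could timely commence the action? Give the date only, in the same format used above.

Accrual is tied to discovery, so the period began on 27 September 2009 rather than on 10 January 2008 when the act occurred.
Adding the 30 months base period to 27 September 2009 gives a deadline of 27 March 2012, before any tolling.
Because the defendant's absence from the jurisdiction ran from 11 June 2010 to 4 May 2011, the deadline is extended by 327 days to 17 February 2013.
Nothing else in the chronology tolls or restarts the period.

17 February 2013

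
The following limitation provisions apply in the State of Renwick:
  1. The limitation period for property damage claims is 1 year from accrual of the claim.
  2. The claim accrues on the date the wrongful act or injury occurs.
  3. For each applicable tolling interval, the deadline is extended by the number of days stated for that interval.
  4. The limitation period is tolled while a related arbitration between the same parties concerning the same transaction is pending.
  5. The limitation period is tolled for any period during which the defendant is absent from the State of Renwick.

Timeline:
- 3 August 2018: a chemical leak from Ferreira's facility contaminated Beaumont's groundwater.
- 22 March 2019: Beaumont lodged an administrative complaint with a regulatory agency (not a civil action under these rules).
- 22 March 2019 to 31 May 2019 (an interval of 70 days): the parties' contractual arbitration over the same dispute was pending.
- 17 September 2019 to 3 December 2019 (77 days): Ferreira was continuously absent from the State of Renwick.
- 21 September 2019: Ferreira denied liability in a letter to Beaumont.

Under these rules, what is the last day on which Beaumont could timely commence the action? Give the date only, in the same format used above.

The limitation period began to run on 3 August 2018.
1 year from 3 August 2018 is 3 August 2019.
The pending related arbitration from 22 March 2019 to 31 May 2019 tolled the period for 70 days, extending the deadline to 12 October 2019.
The defendant's absence from the jurisdiction from 17 September 2019 to 3 December 2019 tolled the period for 77 days, extending the deadline to 28 December 2019.
The other events in the timeline have no effect on the limitation period under the stated rules.

28 December 2019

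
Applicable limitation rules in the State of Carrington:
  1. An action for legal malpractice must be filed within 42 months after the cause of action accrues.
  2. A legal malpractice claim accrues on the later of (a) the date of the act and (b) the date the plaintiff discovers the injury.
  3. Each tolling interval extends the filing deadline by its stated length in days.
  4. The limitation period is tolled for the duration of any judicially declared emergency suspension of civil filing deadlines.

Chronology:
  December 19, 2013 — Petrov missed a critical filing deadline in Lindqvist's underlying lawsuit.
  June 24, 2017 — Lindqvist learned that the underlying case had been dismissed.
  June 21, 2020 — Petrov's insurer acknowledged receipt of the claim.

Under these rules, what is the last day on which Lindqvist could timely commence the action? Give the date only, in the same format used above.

December 24, 2020

Because discovery on June 24, 2017 post-dates the December 19, 2013 act, accrual under the later-of rule falls on June 24, 2017.
42 months from June 24, 2017 is December 24, 2020.
Nothing else in the chronology tolls or restarts the period.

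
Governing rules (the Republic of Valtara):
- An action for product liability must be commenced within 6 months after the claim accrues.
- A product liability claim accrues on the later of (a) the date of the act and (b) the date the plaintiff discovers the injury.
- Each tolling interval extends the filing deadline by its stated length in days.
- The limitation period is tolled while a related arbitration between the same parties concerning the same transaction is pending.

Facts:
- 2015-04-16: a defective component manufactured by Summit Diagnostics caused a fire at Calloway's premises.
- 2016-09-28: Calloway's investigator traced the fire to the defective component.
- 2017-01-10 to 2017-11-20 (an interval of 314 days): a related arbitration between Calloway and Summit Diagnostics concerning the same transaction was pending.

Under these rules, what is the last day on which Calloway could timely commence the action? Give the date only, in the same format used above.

Because discovery on 2016-09-28 post-dates the 2015-04-16 act, accrual under the later-of rule falls on 2016-09-28.
The untolled deadline — 6 months after 2016-09-28 — is 2017-03-28.
The period was tolled for 314 days by the pending related arbitration (2017-01-10 to 2017-11-20), pushing the deadline to 2018-02-05.

2018-02-05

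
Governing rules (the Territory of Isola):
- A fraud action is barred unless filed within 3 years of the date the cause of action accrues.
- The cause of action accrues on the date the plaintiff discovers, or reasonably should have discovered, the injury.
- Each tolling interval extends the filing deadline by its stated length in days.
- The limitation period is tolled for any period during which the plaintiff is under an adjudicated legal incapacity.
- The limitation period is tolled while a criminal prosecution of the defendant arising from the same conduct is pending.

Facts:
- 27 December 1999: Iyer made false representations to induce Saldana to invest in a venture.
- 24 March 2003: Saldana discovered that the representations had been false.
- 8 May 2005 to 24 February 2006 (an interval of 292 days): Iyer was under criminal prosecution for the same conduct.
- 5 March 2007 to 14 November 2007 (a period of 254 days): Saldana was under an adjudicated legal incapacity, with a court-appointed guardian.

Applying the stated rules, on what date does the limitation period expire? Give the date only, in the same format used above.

10 January 2007

Accrual is tied to discovery, so the period began on 24 March 2003 rather than on 27 December 1999 when the act occurred.
The untolled deadline — 3 years after 24 March 2003 — is 24 March 2006.
The pending criminal prosecution from 8 May 2005 to 24 February 2006 tolled the period for 292 days, extending the deadline to 10 January 2007.
The plaintiff's legal incapacity starting 5 March 2007 came too late — the period had run on 10 January 2007 — and so does not extend the deadline.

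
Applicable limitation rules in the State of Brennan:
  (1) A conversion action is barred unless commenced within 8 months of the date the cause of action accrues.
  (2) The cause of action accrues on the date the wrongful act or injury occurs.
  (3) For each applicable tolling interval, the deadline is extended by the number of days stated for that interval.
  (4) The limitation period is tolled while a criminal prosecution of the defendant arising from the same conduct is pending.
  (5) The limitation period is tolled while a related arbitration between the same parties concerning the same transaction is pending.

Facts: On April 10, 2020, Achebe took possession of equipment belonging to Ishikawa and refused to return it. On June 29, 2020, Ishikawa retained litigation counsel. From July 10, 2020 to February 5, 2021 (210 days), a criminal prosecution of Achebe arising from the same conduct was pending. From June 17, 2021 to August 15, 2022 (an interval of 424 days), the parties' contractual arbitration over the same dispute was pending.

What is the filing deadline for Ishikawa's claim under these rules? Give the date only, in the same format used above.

September 5, 2022

The limitation period began to run on April 10, 2020.
Adding the 8 months base period to April 10, 2020 gives a deadline of December 10, 2020, before any tolling.
The pending criminal prosecution from July 10, 2020 to February 5, 2021 tolled the period for 210 days, extending the deadline to July 8, 2021.
Because the pending related arbitration ran from June 17, 2021 to August 15, 2022, the deadline is extended by 424 days to September 5, 2022.
Nothing else in the chronology tolls or restarts the period.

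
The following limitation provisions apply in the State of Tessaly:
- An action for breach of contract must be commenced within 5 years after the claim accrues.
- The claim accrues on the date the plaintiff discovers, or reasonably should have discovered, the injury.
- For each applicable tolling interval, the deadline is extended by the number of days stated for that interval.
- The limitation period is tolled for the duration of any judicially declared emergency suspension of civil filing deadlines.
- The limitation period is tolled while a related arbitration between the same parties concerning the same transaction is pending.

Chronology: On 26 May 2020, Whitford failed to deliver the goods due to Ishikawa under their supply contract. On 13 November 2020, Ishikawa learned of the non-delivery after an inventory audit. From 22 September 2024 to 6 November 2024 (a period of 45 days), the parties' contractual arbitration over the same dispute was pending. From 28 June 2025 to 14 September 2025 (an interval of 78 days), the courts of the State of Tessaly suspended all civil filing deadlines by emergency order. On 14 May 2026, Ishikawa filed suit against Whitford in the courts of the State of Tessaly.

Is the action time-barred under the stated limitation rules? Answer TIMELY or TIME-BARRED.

Under the discovery rule, the claim accrued on 13 November 2020, when Ishikawa discovered the injury — not on the 26 May 2020 date of the underlying act.
Adding the 5 years base period to 13 November 2020 gives a deadline of 13 November 2025, before any tolling.
Because the pending related arbitration ran from 22 September 2024 to 6 November 2024, the deadline is extended by 45 days to 28 December 2025.
The emergency suspension of filing deadlines from 28 June 2025 to 14 September 2025 tolled the period for 78 days, extending the deadline to 16 March 2026.
Ishikawa filed on 14 May 2026, after the 16 March 2026 deadline, so the action is time-barred.

TIME-BARRED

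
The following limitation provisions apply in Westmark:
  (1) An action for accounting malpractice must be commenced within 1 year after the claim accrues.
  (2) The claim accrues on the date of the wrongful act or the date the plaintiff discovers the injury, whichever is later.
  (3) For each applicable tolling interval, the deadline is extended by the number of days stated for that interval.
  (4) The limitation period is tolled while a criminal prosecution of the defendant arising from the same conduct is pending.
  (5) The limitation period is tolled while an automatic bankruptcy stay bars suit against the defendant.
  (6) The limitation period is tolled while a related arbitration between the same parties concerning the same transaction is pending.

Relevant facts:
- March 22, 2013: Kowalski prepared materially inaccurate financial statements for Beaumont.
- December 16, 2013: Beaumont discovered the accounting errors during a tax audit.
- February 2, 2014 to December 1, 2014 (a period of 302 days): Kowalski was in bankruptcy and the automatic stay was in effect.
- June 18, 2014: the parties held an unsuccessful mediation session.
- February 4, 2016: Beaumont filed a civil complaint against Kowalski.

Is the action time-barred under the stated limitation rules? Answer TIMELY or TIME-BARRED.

TIME-BARRED

Taking the later of the act (March 22, 2013) and discovery (December 16, 2013), the claim accrued on December 16, 2013.
Adding the 1 year base period to December 16, 2013 gives a deadline of December 16, 2014, before any tolling.
The automatic bankruptcy stay from February 2, 2014 to December 1, 2014 tolled the period for 302 days, extending the deadline to October 14, 2015.
Nothing else in the chronology tolls or restarts the period.
The February 4, 2016 filing falls after the October 14, 2015 deadline; the claim is time-barred.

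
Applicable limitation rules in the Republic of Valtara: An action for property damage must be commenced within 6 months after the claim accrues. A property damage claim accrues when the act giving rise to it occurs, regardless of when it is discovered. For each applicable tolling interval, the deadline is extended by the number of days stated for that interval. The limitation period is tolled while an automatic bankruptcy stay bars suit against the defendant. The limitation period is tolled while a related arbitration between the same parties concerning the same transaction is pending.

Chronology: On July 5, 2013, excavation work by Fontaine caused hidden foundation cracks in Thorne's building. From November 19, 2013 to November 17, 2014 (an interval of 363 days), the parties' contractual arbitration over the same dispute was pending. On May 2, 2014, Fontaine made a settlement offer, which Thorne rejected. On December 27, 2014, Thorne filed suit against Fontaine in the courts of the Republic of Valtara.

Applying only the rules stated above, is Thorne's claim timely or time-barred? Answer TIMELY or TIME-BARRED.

TIMELY

The claim accrued on July 5, 2013, the date of the act.
The untolled deadline — 6 months after July 5, 2013 — is January 5, 2014.
The period was tolled for 363 days by the pending related arbitration (November 19, 2013 to November 17, 2014), pushing the deadline to January 3, 2015.
None of the other events listed affects the running of the period under the stated rules.
Thorne filed on December 27, 2014, before the January 3, 2015 deadline, so the action is timely.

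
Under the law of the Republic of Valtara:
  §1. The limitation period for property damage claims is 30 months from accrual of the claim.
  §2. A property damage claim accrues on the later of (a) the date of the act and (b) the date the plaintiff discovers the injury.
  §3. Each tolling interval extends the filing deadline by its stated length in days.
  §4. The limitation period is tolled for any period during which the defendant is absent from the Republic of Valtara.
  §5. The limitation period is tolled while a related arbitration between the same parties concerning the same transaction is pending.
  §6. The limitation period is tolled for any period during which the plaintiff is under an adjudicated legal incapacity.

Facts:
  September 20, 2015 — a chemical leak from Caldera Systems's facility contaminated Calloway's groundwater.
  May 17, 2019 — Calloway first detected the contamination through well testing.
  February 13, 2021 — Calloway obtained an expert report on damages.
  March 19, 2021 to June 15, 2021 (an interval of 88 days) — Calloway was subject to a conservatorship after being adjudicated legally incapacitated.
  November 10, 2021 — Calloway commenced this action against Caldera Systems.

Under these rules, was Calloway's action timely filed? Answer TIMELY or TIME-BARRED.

TIMELY

Taking the later of the act (September 20, 2015) and discovery (May 17, 2019), the claim accrued on May 17, 2019.
The untolled deadline — 30 months after May 17, 2019 — is November 17, 2021.
Because the plaintiff's legal incapacity ran from March 19, 2021 to June 15, 2021, the deadline is extended by 88 days to February 13, 2022.
Nothing else in the chronology tolls or restarts the period.
Filing on November 10, 2021 beat the February 13, 2022 deadline — the action is timely.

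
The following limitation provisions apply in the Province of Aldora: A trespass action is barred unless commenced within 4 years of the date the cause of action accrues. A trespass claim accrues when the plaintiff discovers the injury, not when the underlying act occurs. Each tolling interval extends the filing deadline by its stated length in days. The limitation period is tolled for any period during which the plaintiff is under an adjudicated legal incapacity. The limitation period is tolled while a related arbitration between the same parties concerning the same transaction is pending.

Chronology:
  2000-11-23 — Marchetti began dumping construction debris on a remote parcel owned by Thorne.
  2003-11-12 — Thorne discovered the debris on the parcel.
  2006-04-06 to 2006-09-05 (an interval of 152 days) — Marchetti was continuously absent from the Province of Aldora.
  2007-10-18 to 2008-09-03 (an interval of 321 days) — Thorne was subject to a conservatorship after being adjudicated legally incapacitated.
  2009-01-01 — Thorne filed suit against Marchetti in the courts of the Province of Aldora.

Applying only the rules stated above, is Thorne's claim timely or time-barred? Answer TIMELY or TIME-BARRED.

Accrual is tied to discovery, so the period began on 2003-11-12 rather than on 2000-11-23 when the act occurred.
4 years from 2003-11-12 is 2007-11-12.
The plaintiff's legal incapacity from 2007-10-18 to 2008-09-03 tolled the period for 321 days, extending the deadline to 2008-09-28.
Although the defendant's absence ran from 2006-04-06 to 2006-09-05, the stated rules do not make that a tolling event, so it is disregarded.
Thorne filed on 2009-01-01, after the 2008-09-28 deadline, so the action is time-barred.

TIME-BARRED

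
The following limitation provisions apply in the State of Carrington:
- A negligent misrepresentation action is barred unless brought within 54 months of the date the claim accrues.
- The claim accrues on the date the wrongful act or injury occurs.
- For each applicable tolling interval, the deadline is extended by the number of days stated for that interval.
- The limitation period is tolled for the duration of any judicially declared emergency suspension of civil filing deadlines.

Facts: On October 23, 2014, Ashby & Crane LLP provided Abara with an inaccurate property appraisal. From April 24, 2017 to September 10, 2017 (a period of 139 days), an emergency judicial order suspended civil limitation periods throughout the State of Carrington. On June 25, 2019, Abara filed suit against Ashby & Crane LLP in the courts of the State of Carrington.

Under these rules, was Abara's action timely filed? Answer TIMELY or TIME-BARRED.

TIMELY

The limitation period began to run on October 23, 2014.
The untolled deadline — 54 months after October 23, 2014 — is April 23, 2019.
The period was tolled for 139 days by the emergency suspension of filing deadlines (April 24, 2017 to September 10, 2017), pushing the deadline to September 9, 2019.
Filing on June 25, 2019 beat the September 9, 2019 deadline — the action is timely.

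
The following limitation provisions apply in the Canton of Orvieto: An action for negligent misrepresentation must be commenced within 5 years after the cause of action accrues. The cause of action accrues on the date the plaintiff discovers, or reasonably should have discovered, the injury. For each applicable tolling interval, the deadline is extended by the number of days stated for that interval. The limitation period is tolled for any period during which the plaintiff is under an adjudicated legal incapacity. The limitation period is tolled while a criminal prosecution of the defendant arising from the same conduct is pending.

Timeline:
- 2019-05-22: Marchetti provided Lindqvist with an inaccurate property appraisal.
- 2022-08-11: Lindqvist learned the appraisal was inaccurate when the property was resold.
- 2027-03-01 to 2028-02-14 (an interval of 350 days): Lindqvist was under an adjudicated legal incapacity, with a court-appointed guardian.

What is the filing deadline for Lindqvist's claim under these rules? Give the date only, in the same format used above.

Under the discovery rule, the claim accrued on 2022-08-11, when Lindqvist discovered the injury — not on the 2019-05-22 date of the underlying act.
Adding the 5 years base period to 2022-08-11 gives a deadline of 2027-08-11, before any tolling.
Because the plaintiff's legal incapacity ran from 2027-03-01 to 2028-02-14, the deadline is extended by 350 days to 2028-07-26.

2028-07-26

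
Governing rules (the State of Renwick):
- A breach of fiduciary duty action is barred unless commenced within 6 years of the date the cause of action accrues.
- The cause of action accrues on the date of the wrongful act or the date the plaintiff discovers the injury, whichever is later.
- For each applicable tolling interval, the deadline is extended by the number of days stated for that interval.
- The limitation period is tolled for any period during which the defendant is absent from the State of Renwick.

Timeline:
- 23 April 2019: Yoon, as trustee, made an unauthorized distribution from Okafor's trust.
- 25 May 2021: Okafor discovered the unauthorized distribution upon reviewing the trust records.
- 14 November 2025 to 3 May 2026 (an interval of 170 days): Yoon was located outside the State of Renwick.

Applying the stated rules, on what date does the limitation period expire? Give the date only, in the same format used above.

11 November 2027

Taking the later of the act (23 April 2019) and discovery (25 May 2021), the claim accrued on 25 May 2021.
6 years from 25 May 2021 is 25 May 2027.
Because the defendant's absence from the jurisdiction ran from 14 November 2025 to 3 May 2026, the deadline is extended by 170 days to 11 November 2027.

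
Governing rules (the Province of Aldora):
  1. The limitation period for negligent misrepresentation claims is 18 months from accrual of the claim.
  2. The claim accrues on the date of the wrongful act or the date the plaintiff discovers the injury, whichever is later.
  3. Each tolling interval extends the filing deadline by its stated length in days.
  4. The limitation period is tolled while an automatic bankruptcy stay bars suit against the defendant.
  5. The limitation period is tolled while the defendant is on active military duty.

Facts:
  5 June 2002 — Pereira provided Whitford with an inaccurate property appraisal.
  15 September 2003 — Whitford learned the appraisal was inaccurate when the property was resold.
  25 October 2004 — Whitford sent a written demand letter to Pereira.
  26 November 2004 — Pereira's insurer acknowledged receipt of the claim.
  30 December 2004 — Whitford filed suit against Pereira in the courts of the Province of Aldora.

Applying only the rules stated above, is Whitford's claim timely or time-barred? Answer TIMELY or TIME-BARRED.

TIMELY

The claim accrued on 15 September 2003 — the later of the 5 June 2002 act and the 15 September 2003 discovery.
The untolled deadline — 18 months after 15 September 2003 — is 15 March 2005.
None of the other events listed affects the running of the period under the stated rules.
Whitford filed on 30 December 2004, before the 15 March 2005 deadline, so the action is timely.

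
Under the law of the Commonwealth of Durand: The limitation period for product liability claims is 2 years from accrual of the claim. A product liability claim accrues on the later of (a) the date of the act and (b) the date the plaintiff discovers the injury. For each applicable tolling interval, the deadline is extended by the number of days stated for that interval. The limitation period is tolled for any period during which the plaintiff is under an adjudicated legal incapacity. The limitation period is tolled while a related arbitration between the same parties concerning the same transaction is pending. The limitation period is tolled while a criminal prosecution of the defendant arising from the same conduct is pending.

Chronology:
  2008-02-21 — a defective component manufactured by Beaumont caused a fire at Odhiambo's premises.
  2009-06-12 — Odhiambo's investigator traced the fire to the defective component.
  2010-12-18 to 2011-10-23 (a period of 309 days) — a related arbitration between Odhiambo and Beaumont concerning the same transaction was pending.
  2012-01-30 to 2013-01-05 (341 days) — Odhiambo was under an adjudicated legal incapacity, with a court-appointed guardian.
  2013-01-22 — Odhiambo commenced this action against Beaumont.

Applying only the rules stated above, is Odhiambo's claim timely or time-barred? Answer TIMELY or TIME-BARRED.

Because discovery on 2009-06-12 post-dates the 2008-02-21 act, accrual under the later-of rule falls on 2009-06-12.
Adding the 2 years base period to 2009-06-12 gives a deadline of 2011-06-12, before any tolling.
The pending related arbitration from 2010-12-18 to 2011-10-23 tolled the period for 309 days, extending the deadline to 2012-04-16.
The plaintiff's legal incapacity from 2012-01-30 to 2013-01-05 tolled the period for 341 days, extending the deadline to 2013-03-23.
Filing on 2013-01-22 beat the 2013-03-23 deadline — the action is timely.

TIMELY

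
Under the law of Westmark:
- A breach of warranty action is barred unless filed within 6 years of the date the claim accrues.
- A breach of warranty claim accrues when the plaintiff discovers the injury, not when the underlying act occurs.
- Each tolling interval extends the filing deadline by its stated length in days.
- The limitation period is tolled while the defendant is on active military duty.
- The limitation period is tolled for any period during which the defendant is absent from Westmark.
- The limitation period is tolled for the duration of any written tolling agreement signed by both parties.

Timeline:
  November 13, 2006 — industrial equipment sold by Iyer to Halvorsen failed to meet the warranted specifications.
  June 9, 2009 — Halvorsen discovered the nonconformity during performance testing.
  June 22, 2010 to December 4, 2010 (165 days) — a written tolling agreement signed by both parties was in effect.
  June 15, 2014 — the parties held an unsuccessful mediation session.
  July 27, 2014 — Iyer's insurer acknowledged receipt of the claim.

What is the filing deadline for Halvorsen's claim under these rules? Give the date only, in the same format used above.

Accrual is tied to discovery, so the period began on June 9, 2009 rather than on November 13, 2006 when the act occurred.
Adding the 6 years base period to June 9, 2009 gives a deadline of June 9, 2015, before any tolling.
Because the written tolling agreement ran from June 22, 2010 to December 4, 2010, the deadline is extended by 165 days to November 21, 2015.
The other events in the timeline have no effect on the limitation period under the stated rules.

November 21, 2015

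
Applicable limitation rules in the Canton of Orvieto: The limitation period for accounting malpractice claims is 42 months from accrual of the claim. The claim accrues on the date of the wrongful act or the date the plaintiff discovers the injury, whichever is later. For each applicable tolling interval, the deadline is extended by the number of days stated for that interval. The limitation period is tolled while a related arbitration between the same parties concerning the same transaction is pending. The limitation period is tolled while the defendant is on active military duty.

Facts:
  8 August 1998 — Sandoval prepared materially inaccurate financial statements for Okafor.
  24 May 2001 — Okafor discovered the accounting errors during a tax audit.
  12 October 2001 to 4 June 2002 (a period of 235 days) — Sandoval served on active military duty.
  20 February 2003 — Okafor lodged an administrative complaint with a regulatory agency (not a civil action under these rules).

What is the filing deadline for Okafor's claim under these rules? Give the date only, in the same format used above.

Because discovery on 24 May 2001 post-dates the 8 August 1998 act, accrual under the later-of rule falls on 24 May 2001.
42 months from 24 May 2001 is 24 November 2004.
Because the defendant's active military service ran from 12 October 2001 to 4 June 2002, the deadline is extended by 235 days to 17 July 2005.
None of the other events listed affects the running of the period under the stated rules.

17 July 2005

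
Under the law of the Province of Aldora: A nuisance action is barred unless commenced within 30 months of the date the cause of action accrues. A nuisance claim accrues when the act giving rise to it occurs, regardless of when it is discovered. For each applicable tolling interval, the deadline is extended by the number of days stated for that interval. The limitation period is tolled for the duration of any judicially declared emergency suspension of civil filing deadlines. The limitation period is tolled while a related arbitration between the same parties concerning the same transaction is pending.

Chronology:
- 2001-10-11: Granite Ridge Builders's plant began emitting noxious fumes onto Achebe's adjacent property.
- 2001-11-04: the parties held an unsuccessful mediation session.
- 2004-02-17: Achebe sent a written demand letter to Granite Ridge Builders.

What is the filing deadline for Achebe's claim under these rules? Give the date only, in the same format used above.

2004-04-11

The claim accrued on 2001-10-11, when the wrongful act occurred.
30 months from 2001-10-11 is 2004-04-11.
The other events in the timeline have no effect on the limitation period under the stated rules.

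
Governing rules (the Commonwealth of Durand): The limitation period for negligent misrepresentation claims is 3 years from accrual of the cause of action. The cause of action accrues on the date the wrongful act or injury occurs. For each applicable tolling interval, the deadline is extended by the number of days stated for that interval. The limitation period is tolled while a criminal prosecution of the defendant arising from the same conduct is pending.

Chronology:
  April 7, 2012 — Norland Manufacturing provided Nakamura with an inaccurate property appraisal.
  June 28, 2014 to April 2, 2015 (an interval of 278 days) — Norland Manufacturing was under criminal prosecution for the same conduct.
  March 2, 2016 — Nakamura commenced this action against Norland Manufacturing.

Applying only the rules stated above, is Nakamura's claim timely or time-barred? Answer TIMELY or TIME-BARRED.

The limitation period began to run on April 7, 2012.
Adding the 3 years base period to April 7, 2012 gives a deadline of April 7, 2015, before any tolling.
The period was tolled for 278 days by the pending criminal prosecution (June 28, 2014 to April 2, 2015), pushing the deadline to January 10, 2016.
Nakamura filed on March 2, 2016, after the January 10, 2016 deadline, so the action is time-barred.

TIME-BARRED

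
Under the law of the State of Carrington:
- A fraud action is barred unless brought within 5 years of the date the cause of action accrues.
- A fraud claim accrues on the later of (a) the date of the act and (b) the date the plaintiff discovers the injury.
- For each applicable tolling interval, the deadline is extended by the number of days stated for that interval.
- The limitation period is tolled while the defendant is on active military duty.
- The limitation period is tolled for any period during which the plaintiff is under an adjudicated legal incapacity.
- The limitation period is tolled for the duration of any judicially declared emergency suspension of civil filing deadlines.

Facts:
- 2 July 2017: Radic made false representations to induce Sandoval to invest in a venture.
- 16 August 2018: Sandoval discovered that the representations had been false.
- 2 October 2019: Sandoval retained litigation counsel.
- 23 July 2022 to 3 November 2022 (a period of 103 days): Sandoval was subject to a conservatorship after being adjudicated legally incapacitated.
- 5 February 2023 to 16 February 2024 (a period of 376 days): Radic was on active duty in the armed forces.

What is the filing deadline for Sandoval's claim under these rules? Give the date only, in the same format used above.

Taking the later of the act (2 July 2017) and discovery (16 August 2018), the claim accrued on 16 August 2018.
5 years from 16 August 2018 is 16 August 2023.
The plaintiff's legal incapacity from 23 July 2022 to 3 November 2022 tolled the period for 103 days, extending the deadline to 27 November 2023.
Because the defendant's active military service ran from 5 February 2023 to 16 February 2024, the deadline is extended by 376 days to 7 December 2024.
Nothing else in the chronology tolls or restarts the period.

7 December 2024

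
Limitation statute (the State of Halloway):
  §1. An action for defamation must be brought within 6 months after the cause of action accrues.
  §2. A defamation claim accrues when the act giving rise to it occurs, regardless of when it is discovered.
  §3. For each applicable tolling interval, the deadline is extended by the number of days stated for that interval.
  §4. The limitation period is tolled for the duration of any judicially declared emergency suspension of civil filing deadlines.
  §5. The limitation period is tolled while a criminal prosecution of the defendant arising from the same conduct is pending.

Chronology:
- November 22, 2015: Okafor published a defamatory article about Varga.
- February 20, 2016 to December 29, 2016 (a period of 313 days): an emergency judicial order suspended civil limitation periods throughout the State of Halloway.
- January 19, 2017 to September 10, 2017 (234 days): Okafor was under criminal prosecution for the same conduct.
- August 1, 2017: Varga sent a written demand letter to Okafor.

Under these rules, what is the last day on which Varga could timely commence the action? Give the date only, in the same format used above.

November 20, 2017

The limitation period began to run on November 22, 2015.
6 months from November 22, 2015 is May 22, 2016.
The period was tolled for 313 days by the emergency suspension of filing deadlines (February 20, 2016 to December 29, 2016), pushing the deadline to March 31, 2017.
Because the pending criminal prosecution ran from January 19, 2017 to September 10, 2017, the deadline is extended by 234 days to November 20, 2017.
Nothing else in the chronology tolls or restarts the period.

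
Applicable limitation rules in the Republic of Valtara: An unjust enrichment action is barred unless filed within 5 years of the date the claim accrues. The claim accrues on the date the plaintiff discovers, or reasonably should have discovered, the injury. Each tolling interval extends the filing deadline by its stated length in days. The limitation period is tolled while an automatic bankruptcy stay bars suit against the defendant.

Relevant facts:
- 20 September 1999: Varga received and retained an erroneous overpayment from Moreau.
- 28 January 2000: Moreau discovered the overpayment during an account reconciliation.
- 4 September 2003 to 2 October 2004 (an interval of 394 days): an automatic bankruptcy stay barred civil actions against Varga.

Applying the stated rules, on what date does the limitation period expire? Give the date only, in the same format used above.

Under the discovery rule, the claim accrued on 28 January 2000, when Moreau discovered the injury — not on the 20 September 1999 date of the underlying act.
Adding the 5 years base period to 28 January 2000 gives a deadline of 28 January 2005, before any tolling.
The period was tolled for 394 days by the automatic bankruptcy stay (4 September 2003 to 2 October 2004), pushing the deadline to 26 February 2006.

26 February 2006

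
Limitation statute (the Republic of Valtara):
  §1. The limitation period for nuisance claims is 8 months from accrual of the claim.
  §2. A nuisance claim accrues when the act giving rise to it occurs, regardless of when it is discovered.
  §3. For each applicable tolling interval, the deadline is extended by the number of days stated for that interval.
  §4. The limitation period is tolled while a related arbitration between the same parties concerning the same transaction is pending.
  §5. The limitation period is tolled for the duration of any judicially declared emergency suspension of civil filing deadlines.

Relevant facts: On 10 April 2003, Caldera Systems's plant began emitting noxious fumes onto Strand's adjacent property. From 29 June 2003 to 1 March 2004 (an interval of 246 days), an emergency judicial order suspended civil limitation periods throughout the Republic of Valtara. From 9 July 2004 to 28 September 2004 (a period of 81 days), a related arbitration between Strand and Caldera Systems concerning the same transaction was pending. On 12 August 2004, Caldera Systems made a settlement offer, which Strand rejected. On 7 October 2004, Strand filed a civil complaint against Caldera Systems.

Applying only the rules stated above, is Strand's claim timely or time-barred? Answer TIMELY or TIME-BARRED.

TIMELY

The claim accrued on 10 April 2003, the date of the act.
8 months from 10 April 2003 is 10 December 2003.
Because the emergency suspension of filing deadlines ran from 29 June 2003 to 1 March 2004, the deadline is extended by 246 days to 12 August 2004.
The pending related arbitration from 9 July 2004 to 28 September 2004 tolled the period for 81 days, extending the deadline to 1 November 2004.
None of the other events listed affects the running of the period under the stated rules.
Strand filed on 7 October 2004, before the 1 November 2004 deadline, so the action is timely.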